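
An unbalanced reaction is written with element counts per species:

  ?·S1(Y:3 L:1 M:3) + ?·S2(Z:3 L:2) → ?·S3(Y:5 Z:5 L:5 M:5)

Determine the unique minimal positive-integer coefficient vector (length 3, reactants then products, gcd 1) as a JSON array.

Coefficients: [5, 5, 3]

Y: 5·3+5·0 = 15 | 3·5 = 15
Z: 5·0+5·3 = 15 | 3·5 = 15
L: 5·1+5·2 = 15 | 3·5 = 15
M: 5·3+5·0 = 15 | 3·5 = 15
gcd(5,5,3) = 1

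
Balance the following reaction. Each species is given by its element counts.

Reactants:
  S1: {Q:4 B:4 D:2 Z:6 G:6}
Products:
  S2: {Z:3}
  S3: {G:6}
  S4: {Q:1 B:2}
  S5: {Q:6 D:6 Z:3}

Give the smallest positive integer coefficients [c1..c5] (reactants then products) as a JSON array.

Q: 3·4 = 12 | 5·0+3·0+6·1+1·6 = 12
B: 3·4 = 12 | 5·0+3·0+6·2+1·0 = 12
D: 3·2 = 6 | 5·0+3·0+6·0+1·6 = 6
Z: 3·6 = 18 | 5·3+3·0+6·0+1·3 = 18
G: 3·6 = 18 | 5·0+3·6+6·0+1·0 = 18
gcd(3,5,3,6,1) = 1

Coefficients: [3, 5, 3, 6, 1]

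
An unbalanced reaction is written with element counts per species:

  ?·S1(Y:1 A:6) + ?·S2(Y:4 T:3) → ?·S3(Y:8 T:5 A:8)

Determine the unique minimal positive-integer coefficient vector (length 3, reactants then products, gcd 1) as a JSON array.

Y: 4·1+5·4 = 24 | 3·8 = 24
T: 4·0+5·3 = 15 | 3·5 = 15
A: 4·6+5·0 = 24 | 3·8 = 24
gcd(4,5,3) = 1

Coefficients: [4, 5, 3]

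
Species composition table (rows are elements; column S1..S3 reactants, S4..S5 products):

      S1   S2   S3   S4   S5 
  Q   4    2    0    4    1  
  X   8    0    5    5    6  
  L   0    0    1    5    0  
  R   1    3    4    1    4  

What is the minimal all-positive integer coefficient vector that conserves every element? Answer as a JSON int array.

Coefficients: [2, 1, 5, 1, 6]

Q: 2·4+1·2+5·0 = 10 | 1·4+6·1 = 10
X: 2·8+1·0+5·5 = 41 | 1·5+6·6 = 41
L: 2·0+1·0+5·1 = 5 | 1·5+6·0 = 5
R: 2·1+1·3+5·4 = 25 | 1·1+6·4 = 25
gcd(2,1,5,1,6) = 1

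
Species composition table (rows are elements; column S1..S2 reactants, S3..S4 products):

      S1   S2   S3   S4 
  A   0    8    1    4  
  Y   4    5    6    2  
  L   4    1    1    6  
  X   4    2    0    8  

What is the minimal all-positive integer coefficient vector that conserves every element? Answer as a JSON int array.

Coefficients: [5, 2, 4, 3]

A: 5·0+2·8 = 16 | 4·1+3·4 = 16
Y: 5·4+2·5 = 30 | 4·6+3·2 = 30
L: 5·4+2·1 = 22 | 4·1+3·6 = 22
X: 5·4+2·2 = 24 | 4·0+3·8 = 24
gcd(5,2,4,3) = 1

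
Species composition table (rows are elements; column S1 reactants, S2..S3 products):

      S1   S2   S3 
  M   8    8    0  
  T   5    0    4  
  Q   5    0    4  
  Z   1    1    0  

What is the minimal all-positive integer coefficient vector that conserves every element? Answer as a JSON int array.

Coefficients: [4, 4, 5]

M: 4·8 = 32 | 4·8+5·0 = 32
T: 4·5 = 20 | 4·0+5·4 = 20
Q: 4·5 = 20 | 4·0+5·4 = 20
Z: 4·1 = 4 | 4·1+5·0 = 4
gcd(4,4,5) = 1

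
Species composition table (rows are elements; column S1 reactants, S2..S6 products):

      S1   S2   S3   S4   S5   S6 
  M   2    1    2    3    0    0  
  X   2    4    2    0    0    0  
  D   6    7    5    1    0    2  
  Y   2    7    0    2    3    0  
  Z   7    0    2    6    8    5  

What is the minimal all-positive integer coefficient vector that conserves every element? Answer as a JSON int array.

Coefficients: [6, 1, 4, 1, 1, 4]

M: 6·2 = 12 | 1·1+4·2+1·3+1·0+4·0 = 12
X: 6·2 = 12 | 1·4+4·2+1·0+1·0+4·0 = 12
D: 6·6 = 36 | 1·7+4·5+1·1+1·0+4·2 = 36
Y: 6·2 = 12 | 1·7+4·0+1·2+1·3+4·0 = 12
Z: 6·7 = 42 | 1·0+4·2+1·6+1·8+4·5 = 42
gcd(6,1,4,1,1,4) = 1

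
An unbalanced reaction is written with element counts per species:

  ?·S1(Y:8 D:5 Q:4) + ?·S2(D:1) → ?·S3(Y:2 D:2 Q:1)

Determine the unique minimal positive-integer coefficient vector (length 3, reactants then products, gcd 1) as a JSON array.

Y: 1·8+3·0 = 8 | 4·2 = 8
D: 1·5+3·1 = 8 | 4·2 = 8
Q: 1·4+3·0 = 4 | 4·1 = 4
gcd(1,3,4) = 1

Coefficients: [1, 3, 4]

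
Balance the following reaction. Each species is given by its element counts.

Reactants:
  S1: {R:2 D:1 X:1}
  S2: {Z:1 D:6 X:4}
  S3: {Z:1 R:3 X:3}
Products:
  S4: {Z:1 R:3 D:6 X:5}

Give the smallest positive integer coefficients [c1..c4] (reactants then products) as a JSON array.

Coefficients: [6, 4, 1, 5]

Z: 6·0+4·1+1·1 = 5 | 5·1 = 5
R: 6·2+4·0+1·3 = 15 | 5·3 = 15
D: 6·1+4·6+1·0 = 30 | 5·6 = 30
X: 6·1+4·4+1·3 = 25 | 5·5 = 25
gcd(6,4,1,5) = 1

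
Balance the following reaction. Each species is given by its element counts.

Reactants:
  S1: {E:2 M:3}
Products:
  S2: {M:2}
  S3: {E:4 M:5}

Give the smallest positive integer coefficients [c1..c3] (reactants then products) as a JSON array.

E: 4·2 = 8 | 1·0+2·4 = 8
M: 4·3 = 12 | 1·2+2·5 = 12
gcd(4,1,2) = 1

Coefficients: [4, 1, 2]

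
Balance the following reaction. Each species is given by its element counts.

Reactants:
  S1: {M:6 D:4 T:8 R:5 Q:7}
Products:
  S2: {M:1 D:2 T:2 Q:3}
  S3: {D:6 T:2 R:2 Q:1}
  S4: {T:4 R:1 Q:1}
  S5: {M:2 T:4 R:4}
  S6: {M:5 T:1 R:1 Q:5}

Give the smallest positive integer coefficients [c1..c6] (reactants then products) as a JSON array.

M: 6·6 = 36 | 6·1+2·0+2·0+5·2+4·5 = 36
D: 6·4 = 24 | 6·2+2·6+2·0+5·0+4·0 = 24
T: 6·8 = 48 | 6·2+2·2+2·4+5·4+4·1 = 48
R: 6·5 = 30 | 6·0+2·2+2·1+5·4+4·1 = 30
Q: 6·7 = 42 | 6·3+2·1+2·1+5·0+4·5 = 42
gcd(6,6,2,2,5,4) = 1

Coefficients: [6, 6, 2, 2, 5, 4]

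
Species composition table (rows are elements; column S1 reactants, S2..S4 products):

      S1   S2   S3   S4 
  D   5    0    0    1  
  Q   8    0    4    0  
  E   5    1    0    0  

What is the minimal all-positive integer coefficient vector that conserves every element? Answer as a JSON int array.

D: 1·5 = 5 | 5·0+2·0+5·1 = 5
Q: 1·8 = 8 | 5·0+2·4+5·0 = 8
E: 1·5 = 5 | 5·1+2·0+5·0 = 5
gcd(1,5,2,5) = 1

Coefficients: [1, 5, 2, 5]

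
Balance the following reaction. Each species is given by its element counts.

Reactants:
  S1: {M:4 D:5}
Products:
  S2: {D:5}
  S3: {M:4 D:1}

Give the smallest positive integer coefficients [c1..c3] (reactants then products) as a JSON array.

M: 5·4 = 20 | 4·0+5·4 = 20
D: 5·5 = 25 | 4·5+5·1 = 25
gcd(5,4,5) = 1

Coefficients: [5, 4, 5]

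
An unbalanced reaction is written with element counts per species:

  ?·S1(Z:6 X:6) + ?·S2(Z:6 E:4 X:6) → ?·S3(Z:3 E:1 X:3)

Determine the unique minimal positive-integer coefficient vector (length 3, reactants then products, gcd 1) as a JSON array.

Coefficients: [1, 1, 4]

Z: 1·6+1·6 = 12 | 4·3 = 12
E: 1·0+1·4 = 4 | 4·1 = 4
X: 1·6+1·6 = 12 | 4·3 = 12
gcd(1,1,4) = 1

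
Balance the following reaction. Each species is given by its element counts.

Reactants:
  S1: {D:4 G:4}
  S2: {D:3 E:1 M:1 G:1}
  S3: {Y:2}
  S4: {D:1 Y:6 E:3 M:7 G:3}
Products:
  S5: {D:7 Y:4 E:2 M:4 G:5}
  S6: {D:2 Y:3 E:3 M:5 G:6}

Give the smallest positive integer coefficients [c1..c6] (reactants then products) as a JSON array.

Coefficients: [6, 6, 3, 4, 6, 2]

D: 6·4+6·3+3·0+4·1 = 46 | 6·7+2·2 = 46
Y: 6·0+6·0+3·2+4·6 = 30 | 6·4+2·3 = 30
E: 6·0+6·1+3·0+4·3 = 18 | 6·2+2·3 = 18
M: 6·0+6·1+3·0+4·7 = 34 | 6·4+2·5 = 34
G: 6·4+6·1+3·0+4·3 = 42 | 6·5+2·6 = 42
gcd(6,6,3,4,6,2) = 1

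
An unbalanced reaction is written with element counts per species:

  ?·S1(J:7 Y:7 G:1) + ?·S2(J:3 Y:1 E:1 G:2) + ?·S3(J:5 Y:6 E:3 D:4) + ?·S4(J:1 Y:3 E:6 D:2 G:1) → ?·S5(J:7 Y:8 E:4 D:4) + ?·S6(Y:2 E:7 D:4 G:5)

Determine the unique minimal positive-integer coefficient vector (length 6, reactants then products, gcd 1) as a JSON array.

J: 1·7+1·3+6·5+2·1 = 42 | 6·7+1·0 = 42
Y: 1·7+1·1+6·6+2·3 = 50 | 6·8+1·2 = 50
E: 1·0+1·1+6·3+2·6 = 31 | 6·4+1·7 = 31
D: 1·0+1·0+6·4+2·2 = 28 | 6·4+1·4 = 28
G: 1·1+1·2+6·0+2·1 = 5 | 6·0+1·5 = 5
gcd(1,1,6,2,6,1) = 1

Coefficients: [1, 1, 6, 2, 6, 1]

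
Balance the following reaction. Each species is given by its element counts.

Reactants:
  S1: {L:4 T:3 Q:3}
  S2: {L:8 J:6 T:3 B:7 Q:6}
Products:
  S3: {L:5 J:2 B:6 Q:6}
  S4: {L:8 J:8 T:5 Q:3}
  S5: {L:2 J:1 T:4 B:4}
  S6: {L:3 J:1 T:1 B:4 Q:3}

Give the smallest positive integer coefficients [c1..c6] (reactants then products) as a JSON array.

L: 2·4+6·8 = 56 | 3·5+3·8+1·2+5·3 = 56
J: 2·0+6·6 = 36 | 3·2+3·8+1·1+5·1 = 36
T: 2·3+6·3 = 24 | 3·0+3·5+1·4+5·1 = 24
B: 2·0+6·7 = 42 | 3·6+3·0+1·4+5·4 = 42
Q: 2·3+6·6 = 42 | 3·6+3·3+1·0+5·3 = 42
gcd(2,6,3,3,1,5) = 1

Coefficients: [2, 6, 3, 3, 1, 5]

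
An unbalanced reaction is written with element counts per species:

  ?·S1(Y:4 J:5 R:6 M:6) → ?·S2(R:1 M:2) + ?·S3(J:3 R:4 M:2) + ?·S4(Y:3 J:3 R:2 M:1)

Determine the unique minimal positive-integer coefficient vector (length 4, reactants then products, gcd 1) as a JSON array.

Coefficients: [3, 6, 1, 4]

Y: 3·4 = 12 | 6·0+1·0+4·3 = 12
J: 3·5 = 15 | 6·0+1·3+4·3 = 15
R: 3·6 = 18 | 6·1+1·4+4·2 = 18
M: 3·6 = 18 | 6·2+1·2+4·1 = 18
gcd(3,6,1,4) = 1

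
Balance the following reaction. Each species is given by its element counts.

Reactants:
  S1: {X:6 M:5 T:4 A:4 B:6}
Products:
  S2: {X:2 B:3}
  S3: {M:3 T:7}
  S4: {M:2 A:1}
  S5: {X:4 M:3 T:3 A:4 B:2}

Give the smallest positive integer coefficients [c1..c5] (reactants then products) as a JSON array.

X: 4·6 = 24 | 6·2+1·0+4·0+3·4 = 24
M: 4·5 = 20 | 6·0+1·3+4·2+3·3 = 20
T: 4·4 = 16 | 6·0+1·7+4·0+3·3 = 16
A: 4·4 = 16 | 6·0+1·0+4·1+3·4 = 16
B: 4·6 = 24 | 6·3+1·0+4·0+3·2 = 24
gcd(4,6,1,4,3) = 1

Coefficients: [4, 6, 1, 4, 3]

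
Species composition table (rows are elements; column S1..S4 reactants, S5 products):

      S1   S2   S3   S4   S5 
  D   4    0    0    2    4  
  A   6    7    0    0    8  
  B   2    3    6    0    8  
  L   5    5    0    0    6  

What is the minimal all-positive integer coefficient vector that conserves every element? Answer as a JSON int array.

Coefficients: [2, 4, 4, 6, 5]

D: 2·4+4·0+4·0+6·2 = 20 | 5·4 = 20
A: 2·6+4·7+4·0+6·0 = 40 | 5·8 = 40
B: 2·2+4·3+4·6+6·0 = 40 | 5·8 = 40
L: 2·5+4·5+4·0+6·0 = 30 | 5·6 = 30
gcd(2,4,4,6,5) = 1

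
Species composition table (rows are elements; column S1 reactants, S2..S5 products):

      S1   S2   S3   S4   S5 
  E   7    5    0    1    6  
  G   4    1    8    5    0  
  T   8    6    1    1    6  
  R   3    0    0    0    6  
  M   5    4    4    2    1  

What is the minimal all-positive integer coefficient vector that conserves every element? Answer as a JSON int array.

E: 4·7 = 28 | 3·5+1·0+1·1+2·6 = 28
G: 4·4 = 16 | 3·1+1·8+1·5+2·0 = 16
T: 4·8 = 32 | 3·6+1·1+1·1+2·6 = 32
R: 4·3 = 12 | 3·0+1·0+1·0+2·6 = 12
M: 4·5 = 20 | 3·4+1·4+1·2+2·1 = 20
gcd(4,3,1,1,2) = 1

Coefficients: [4, 3, 1, 1, 2]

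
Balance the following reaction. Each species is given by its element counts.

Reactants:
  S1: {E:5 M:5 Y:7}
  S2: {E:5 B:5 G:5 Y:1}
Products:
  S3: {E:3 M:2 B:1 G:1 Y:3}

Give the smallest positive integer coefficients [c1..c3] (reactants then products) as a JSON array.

Coefficients: [2, 1, 5]

E: 2·5+1·5 = 15 | 5·3 = 15
M: 2·5+1·0 = 10 | 5·2 = 10
B: 2·0+1·5 = 5 | 5·1 = 5
G: 2·0+1·5 = 5 | 5·1 = 5
Y: 2·7+1·1 = 15 | 5·3 = 15
gcd(2,1,5) = 1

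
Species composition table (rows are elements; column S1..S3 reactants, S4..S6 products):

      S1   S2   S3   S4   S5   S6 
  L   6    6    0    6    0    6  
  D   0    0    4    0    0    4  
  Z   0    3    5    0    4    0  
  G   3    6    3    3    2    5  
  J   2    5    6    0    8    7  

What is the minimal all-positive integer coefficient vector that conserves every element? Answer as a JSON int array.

Coefficients: [6, 1, 1, 6, 2, 1]

L: 6·6+1·6+1·0 = 42 | 6·6+2·0+1·6 = 42
D: 6·0+1·0+1·4 = 4 | 6·0+2·0+1·4 = 4
Z: 6·0+1·3+1·5 = 8 | 6·0+2·4+1·0 = 8
G: 6·3+1·6+1·3 = 27 | 6·3+2·2+1·5 = 27
J: 6·2+1·5+1·6 = 23 | 6·0+2·8+1·7 = 23
gcd(6,1,1,6,2,1) = 1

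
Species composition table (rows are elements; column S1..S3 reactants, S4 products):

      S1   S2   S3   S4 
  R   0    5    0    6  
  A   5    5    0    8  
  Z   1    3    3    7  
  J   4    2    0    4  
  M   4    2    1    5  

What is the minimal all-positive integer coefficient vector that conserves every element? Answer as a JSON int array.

Coefficients: [2, 6, 5, 5]

R: 2·0+6·5+5·0 = 30 | 5·6 = 30
A: 2·5+6·5+5·0 = 40 | 5·8 = 40
Z: 2·1+6·3+5·3 = 35 | 5·7 = 35
J: 2·4+6·2+5·0 = 20 | 5·4 = 20
M: 2·4+6·2+5·1 = 25 | 5·5 = 25
gcd(2,6,5,5) = 1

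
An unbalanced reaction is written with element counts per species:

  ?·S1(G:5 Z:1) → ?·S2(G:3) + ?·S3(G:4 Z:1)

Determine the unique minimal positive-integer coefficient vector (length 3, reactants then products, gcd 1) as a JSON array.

G: 3·5 = 15 | 1·3+3·4 = 15
Z: 3·1 = 3 | 1·0+3·1 = 3
gcd(3,1,3) = 1

Coefficients: [3, 1, 3]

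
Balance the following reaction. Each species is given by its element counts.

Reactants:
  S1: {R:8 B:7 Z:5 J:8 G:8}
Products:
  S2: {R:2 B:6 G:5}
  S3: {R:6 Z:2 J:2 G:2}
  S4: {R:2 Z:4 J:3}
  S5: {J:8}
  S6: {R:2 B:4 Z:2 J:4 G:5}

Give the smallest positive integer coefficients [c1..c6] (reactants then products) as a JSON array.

Coefficients: [6, 5, 4, 4, 2, 3]

R: 6·8 = 48 | 5·2+4·6+4·2+2·0+3·2 = 48
B: 6·7 = 42 | 5·6+4·0+4·0+2·0+3·4 = 42
Z: 6·5 = 30 | 5·0+4·2+4·4+2·0+3·2 = 30
J: 6·8 = 48 | 5·0+4·2+4·3+2·8+3·4 = 48
G: 6·8 = 48 | 5·5+4·2+4·0+2·0+3·5 = 48
gcd(6,5,4,4,2,3) = 1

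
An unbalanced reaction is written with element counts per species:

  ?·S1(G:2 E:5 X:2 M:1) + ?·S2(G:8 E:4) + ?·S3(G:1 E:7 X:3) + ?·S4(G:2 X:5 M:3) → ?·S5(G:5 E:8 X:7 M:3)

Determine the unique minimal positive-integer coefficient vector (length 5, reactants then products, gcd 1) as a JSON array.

G: 3·2+1·8+3·1+4·2 = 25 | 5·5 = 25
E: 3·5+1·4+3·7+4·0 = 40 | 5·8 = 40
X: 3·2+1·0+3·3+4·5 = 35 | 5·7 = 35
M: 3·1+1·0+3·0+4·3 = 15 | 5·3 = 15
gcd(3,1,3,4,5) = 1

Coefficients: [3, 1, 3, 4, 5]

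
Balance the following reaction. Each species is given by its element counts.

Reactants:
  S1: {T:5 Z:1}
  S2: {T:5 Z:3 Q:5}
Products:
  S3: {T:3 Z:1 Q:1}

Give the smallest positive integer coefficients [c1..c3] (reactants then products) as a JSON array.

T: 2·5+1·5 = 15 | 5·3 = 15
Z: 2·1+1·3 = 5 | 5·1 = 5
Q: 2·0+1·5 = 5 | 5·1 = 5
gcd(2,1,5) = 1

Coefficients: [2, 1, 5]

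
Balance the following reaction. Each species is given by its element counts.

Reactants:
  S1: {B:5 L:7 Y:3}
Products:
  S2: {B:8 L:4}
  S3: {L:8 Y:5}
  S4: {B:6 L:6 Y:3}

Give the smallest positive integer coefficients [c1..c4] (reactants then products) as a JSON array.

Coefficients: [6, 3, 3, 1]

B: 6·5 = 30 | 3·8+3·0+1·6 = 30
L: 6·7 = 42 | 3·4+3·8+1·6 = 42
Y: 6·3 = 18 | 3·0+3·5+1·3 = 18
gcd(6,3,3,1) = 1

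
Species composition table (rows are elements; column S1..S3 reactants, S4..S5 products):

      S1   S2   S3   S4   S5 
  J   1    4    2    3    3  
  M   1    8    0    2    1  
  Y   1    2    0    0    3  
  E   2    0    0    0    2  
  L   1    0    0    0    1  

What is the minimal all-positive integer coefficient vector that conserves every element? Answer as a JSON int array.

Coefficients: [1, 1, 5, 4, 1]

J: 1·1+1·4+5·2 = 15 | 4·3+1·3 = 15
M: 1·1+1·8+5·0 = 9 | 4·2+1·1 = 9
Y: 1·1+1·2+5·0 = 3 | 4·0+1·3 = 3
E: 1·2+1·0+5·0 = 2 | 4·0+1·2 = 2
L: 1·1+1·0+5·0 = 1 | 4·0+1·1 = 1
gcd(1,1,5,4,1) = 1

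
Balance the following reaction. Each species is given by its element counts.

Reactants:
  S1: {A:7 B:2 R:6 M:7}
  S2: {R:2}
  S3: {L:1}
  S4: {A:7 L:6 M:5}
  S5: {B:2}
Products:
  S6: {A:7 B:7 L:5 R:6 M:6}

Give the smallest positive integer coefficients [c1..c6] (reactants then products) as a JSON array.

A: 1·7+3·0+4·0+1·7+6·0 = 14 | 2·7 = 14
B: 1·2+3·0+4·0+1·0+6·2 = 14 | 2·7 = 14
L: 1·0+3·0+4·1+1·6+6·0 = 10 | 2·5 = 10
R: 1·6+3·2+4·0+1·0+6·0 = 12 | 2·6 = 12
M: 1·7+3·0+4·0+1·5+6·0 = 12 | 2·6 = 12
gcd(1,3,4,1,6,2) = 1

Coefficients: [1, 3, 4, 1, 6, 2]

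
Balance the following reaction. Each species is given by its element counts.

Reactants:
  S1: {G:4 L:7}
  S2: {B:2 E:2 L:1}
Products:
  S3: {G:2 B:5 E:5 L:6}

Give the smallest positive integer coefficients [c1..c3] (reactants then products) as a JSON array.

G: 1·4+5·0 = 4 | 2·2 = 4
B: 1·0+5·2 = 10 | 2·5 = 10
E: 1·0+5·2 = 10 | 2·5 = 10
L: 1·7+5·1 = 12 | 2·6 = 12
gcd(1,5,2) = 1

Coefficients: [1, 5, 2]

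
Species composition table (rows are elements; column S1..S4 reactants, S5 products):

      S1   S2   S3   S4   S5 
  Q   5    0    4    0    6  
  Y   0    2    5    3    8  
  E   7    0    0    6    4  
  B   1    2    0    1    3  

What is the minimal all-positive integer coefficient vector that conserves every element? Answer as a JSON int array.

Q: 2·5+6·0+5·4+1·0 = 30 | 5·6 = 30
Y: 2·0+6·2+5·5+1·3 = 40 | 5·8 = 40
E: 2·7+6·0+5·0+1·6 = 20 | 5·4 = 20
B: 2·1+6·2+5·0+1·1 = 15 | 5·3 = 15
gcd(2,6,5,1,5) = 1

Coefficients: [2, 6, 5, 1, 5]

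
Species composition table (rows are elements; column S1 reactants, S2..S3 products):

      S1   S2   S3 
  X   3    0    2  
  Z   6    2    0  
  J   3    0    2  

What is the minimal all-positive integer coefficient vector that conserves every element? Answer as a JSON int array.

X: 2·3 = 6 | 6·0+3·2 = 6
Z: 2·6 = 12 | 6·2+3·0 = 12
J: 2·3 = 6 | 6·0+3·2 = 6
gcd(2,6,3) = 1

Coefficients: [2, 6, 3]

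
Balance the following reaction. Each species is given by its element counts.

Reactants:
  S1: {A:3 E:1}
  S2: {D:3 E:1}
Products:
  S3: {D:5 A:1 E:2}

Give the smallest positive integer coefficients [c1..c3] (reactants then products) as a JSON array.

Coefficients: [1, 5, 3]

D: 1·0+5·3 = 15 | 3·5 = 15
A: 1·3+5·0 = 3 | 3·1 = 3
E: 1·1+5·1 = 6 | 3·2 = 6
gcd(1,5,3) = 1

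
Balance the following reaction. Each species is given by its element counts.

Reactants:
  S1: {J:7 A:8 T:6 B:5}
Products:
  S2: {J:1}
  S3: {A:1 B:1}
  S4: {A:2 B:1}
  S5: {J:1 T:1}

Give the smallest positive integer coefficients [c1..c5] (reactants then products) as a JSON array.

J: 1·7 = 7 | 1·1+2·0+3·0+6·1 = 7
A: 1·8 = 8 | 1·0+2·1+3·2+6·0 = 8
T: 1·6 = 6 | 1·0+2·0+3·0+6·1 = 6
B: 1·5 = 5 | 1·0+2·1+3·1+6·0 = 5
gcd(1,1,2,3,6) = 1

Coefficients: [1, 1, 2, 3, 6]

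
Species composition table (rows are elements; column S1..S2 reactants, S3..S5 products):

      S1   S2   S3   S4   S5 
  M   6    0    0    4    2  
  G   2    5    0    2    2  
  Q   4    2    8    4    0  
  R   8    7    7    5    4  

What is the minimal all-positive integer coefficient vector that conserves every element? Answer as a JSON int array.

Coefficients: [4, 2, 1, 3, 6]

M: 4·6+2·0 = 24 | 1·0+3·4+6·2 = 24
G: 4·2+2·5 = 18 | 1·0+3·2+6·2 = 18
Q: 4·4+2·2 = 20 | 1·8+3·4+6·0 = 20
R: 4·8+2·7 = 46 | 1·7+3·5+6·4 = 46
gcd(4,2,1,3,6) = 1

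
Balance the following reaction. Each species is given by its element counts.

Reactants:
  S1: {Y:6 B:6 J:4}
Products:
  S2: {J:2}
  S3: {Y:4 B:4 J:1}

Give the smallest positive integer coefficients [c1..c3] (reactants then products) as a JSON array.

Y: 4·6 = 24 | 5·0+6·4 = 24
B: 4·6 = 24 | 5·0+6·4 = 24
J: 4·4 = 16 | 5·2+6·1 = 16
gcd(4,5,6) = 1

Coefficients: [4, 5, 6]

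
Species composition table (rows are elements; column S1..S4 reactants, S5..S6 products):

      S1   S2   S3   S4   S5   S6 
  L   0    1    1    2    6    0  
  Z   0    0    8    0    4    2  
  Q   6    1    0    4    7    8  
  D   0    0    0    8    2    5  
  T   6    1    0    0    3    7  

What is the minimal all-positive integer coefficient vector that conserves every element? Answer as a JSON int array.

L: 5·0+4·1+2·1+3·2 = 12 | 2·6+4·0 = 12
Z: 5·0+4·0+2·8+3·0 = 16 | 2·4+4·2 = 16
Q: 5·6+4·1+2·0+3·4 = 46 | 2·7+4·8 = 46
D: 5·0+4·0+2·0+3·8 = 24 | 2·2+4·5 = 24
T: 5·6+4·1+2·0+3·0 = 34 | 2·3+4·7 = 34
gcd(5,4,2,3,2,4) = 1

Coefficients: [5, 4, 2, 3, 2, 4]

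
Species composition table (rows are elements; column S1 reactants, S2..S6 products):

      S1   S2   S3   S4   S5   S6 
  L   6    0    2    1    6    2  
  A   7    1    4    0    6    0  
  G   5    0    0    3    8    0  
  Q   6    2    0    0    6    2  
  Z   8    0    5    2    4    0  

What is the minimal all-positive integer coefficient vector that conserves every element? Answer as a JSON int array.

L: 4·6 = 24 | 6·0+4·2+4·1+1·6+3·2 = 24
A: 4·7 = 28 | 6·1+4·4+4·0+1·6+3·0 = 28
G: 4·5 = 20 | 6·0+4·0+4·3+1·8+3·0 = 20
Q: 4·6 = 24 | 6·2+4·0+4·0+1·6+3·2 = 24
Z: 4·8 = 32 | 6·0+4·5+4·2+1·4+3·0 = 32
gcd(4,6,4,4,1,3) = 1

Coefficients: [4, 6, 4, 4, 1, 3]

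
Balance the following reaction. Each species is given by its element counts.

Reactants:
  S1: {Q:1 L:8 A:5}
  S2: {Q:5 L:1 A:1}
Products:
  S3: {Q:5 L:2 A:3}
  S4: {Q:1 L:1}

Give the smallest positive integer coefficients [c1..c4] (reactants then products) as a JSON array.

Coefficients: [1, 4, 3, 6]

Q: 1·1+4·5 = 21 | 3·5+6·1 = 21
L: 1·8+4·1 = 12 | 3·2+6·1 = 12
A: 1·5+4·1 = 9 | 3·3+6·0 = 9
gcd(1,4,3,6) = 1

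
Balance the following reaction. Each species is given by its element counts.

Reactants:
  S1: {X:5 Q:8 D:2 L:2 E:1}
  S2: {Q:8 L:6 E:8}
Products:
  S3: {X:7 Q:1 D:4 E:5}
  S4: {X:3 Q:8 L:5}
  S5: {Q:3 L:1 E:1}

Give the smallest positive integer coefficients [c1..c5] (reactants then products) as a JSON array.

X: 2·5+1·0 = 10 | 1·7+1·3+5·0 = 10
Q: 2·8+1·8 = 24 | 1·1+1·8+5·3 = 24
D: 2·2+1·0 = 4 | 1·4+1·0+5·0 = 4
L: 2·2+1·6 = 10 | 1·0+1·5+5·1 = 10
E: 2·1+1·8 = 10 | 1·5+1·0+5·1 = 10
gcd(2,1,1,1,5) = 1

Coefficients: [2, 1, 1, 1, 5]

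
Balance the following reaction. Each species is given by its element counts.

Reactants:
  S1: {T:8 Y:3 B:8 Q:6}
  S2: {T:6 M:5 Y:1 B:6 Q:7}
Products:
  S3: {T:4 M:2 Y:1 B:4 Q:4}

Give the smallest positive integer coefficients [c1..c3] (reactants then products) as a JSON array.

Coefficients: [1, 2, 5]

T: 1·8+2·6 = 20 | 5·4 = 20
M: 1·0+2·5 = 10 | 5·2 = 10
Y: 1·3+2·1 = 5 | 5·1 = 5
B: 1·8+2·6 = 20 | 5·4 = 20
Q: 1·6+2·7 = 20 | 5·4 = 20
gcd(1,2,5) = 1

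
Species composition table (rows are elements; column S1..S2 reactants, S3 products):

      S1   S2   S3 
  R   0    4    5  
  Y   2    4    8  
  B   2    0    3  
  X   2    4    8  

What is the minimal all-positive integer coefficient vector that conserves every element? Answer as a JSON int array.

R: 6·0+5·4 = 20 | 4·5 = 20
Y: 6·2+5·4 = 32 | 4·8 = 32
B: 6·2+5·0 = 12 | 4·3 = 12
X: 6·2+5·4 = 32 | 4·8 = 32
gcd(6,5,4) = 1

Coefficients: [6, 5, 4]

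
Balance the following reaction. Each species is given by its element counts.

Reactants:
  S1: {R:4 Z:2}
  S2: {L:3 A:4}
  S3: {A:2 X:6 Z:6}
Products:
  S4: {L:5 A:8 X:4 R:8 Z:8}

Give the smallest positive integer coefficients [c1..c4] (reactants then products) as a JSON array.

L: 6·0+5·3+2·0 = 15 | 3·5 = 15
A: 6·0+5·4+2·2 = 24 | 3·8 = 24
X: 6·0+5·0+2·6 = 12 | 3·4 = 12
R: 6·4+5·0+2·0 = 24 | 3·8 = 24
Z: 6·2+5·0+2·6 = 24 | 3·8 = 24
gcd(6,5,2,3) = 1

Coefficients: [6, 5, 2, 3]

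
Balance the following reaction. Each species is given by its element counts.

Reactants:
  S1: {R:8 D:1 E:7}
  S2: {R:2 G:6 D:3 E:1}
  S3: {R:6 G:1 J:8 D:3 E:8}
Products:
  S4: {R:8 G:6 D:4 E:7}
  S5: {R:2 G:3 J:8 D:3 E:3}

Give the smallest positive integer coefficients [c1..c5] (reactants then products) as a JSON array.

R: 2·8+6·2+3·6 = 46 | 5·8+3·2 = 46
G: 2·0+6·6+3·1 = 39 | 5·6+3·3 = 39
J: 2·0+6·0+3·8 = 24 | 5·0+3·8 = 24
D: 2·1+6·3+3·3 = 29 | 5·4+3·3 = 29
E: 2·7+6·1+3·8 = 44 | 5·7+3·3 = 44
gcd(2,6,3,5,3) = 1

Coefficients: [2, 6, 3, 5, 3]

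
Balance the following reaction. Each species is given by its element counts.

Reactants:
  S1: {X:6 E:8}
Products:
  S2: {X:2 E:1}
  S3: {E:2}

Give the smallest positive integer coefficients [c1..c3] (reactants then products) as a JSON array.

X: 2·6 = 12 | 6·2+5·0 = 12
E: 2·8 = 16 | 6·1+5·2 = 16
gcd(2,6,5) = 1

Coefficients: [2, 6, 5]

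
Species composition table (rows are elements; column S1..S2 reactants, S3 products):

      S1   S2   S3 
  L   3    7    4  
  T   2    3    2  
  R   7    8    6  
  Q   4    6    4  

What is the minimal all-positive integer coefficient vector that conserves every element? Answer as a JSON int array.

Coefficients: [2, 2, 5]

L: 2·3+2·7 = 20 | 5·4 = 20
T: 2·2+2·3 = 10 | 5·2 = 10
R: 2·7+2·8 = 30 | 5·6 = 30
Q: 2·4+2·6 = 20 | 5·4 = 20
gcd(2,2,5) = 1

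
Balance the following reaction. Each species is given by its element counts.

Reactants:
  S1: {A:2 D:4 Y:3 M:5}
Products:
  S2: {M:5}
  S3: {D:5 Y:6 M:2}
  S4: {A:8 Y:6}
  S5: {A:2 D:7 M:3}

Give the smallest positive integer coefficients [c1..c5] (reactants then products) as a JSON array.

Coefficients: [6, 4, 2, 1, 2]

A: 6·2 = 12 | 4·0+2·0+1·8+2·2 = 12
D: 6·4 = 24 | 4·0+2·5+1·0+2·7 = 24
Y: 6·3 = 18 | 4·0+2·6+1·6+2·0 = 18
M: 6·5 = 30 | 4·5+2·2+1·0+2·3 = 30
gcd(6,4,2,1,2) = 1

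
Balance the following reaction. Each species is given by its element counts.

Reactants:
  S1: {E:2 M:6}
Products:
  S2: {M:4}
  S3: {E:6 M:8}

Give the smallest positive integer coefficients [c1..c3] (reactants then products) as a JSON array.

Coefficients: [6, 5, 2]

E: 6·2 = 12 | 5·0+2·6 = 12
M: 6·6 = 36 | 5·4+2·8 = 36
gcd(6,5,2) = 1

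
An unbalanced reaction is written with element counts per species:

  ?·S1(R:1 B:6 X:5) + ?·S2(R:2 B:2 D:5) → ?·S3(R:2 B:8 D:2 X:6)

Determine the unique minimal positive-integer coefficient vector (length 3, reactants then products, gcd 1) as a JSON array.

Coefficients: [6, 2, 5]

R: 6·1+2·2 = 10 | 5·2 = 10
B: 6·6+2·2 = 40 | 5·8 = 40
D: 6·0+2·5 = 10 | 5·2 = 10
X: 6·5+2·0 = 30 | 5·6 = 30
gcd(6,2,5) = 1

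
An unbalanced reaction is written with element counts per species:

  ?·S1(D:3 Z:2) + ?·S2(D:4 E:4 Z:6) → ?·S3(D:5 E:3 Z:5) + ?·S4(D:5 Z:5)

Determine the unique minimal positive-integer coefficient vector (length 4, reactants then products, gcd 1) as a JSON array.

D: 6·3+3·4 = 30 | 4·5+2·5 = 30
E: 6·0+3·4 = 12 | 4·3+2·0 = 12
Z: 6·2+3·6 = 30 | 4·5+2·5 = 30
gcd(6,3,4,2) = 1

Coefficients: [6, 3, 4, 2]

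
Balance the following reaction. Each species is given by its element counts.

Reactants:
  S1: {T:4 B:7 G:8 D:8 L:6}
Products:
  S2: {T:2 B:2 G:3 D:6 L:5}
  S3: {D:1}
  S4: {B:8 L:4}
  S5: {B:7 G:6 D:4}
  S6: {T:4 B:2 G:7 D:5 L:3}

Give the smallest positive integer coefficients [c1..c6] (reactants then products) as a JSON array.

T: 5·4 = 20 | 2·2+4·0+2·0+1·0+4·4 = 20
B: 5·7 = 35 | 2·2+4·0+2·8+1·7+4·2 = 35
G: 5·8 = 40 | 2·3+4·0+2·0+1·6+4·7 = 40
D: 5·8 = 40 | 2·6+4·1+2·0+1·4+4·5 = 40
L: 5·6 = 30 | 2·5+4·0+2·4+1·0+4·3 = 30
gcd(5,2,4,2,1,4) = 1

Coefficients: [5, 2, 4, 2, 1, 4]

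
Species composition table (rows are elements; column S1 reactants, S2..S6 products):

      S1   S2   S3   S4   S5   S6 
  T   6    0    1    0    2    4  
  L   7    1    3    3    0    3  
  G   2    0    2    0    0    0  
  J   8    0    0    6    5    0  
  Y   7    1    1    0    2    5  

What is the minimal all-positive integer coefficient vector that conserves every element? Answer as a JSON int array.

Coefficients: [4, 1, 4, 2, 4, 3]

T: 4·6 = 24 | 1·0+4·1+2·0+4·2+3·4 = 24
L: 4·7 = 28 | 1·1+4·3+2·3+4·0+3·3 = 28
G: 4·2 = 8 | 1·0+4·2+2·0+4·0+3·0 = 8
J: 4·8 = 32 | 1·0+4·0+2·6+4·5+3·0 = 32
Y: 4·7 = 28 | 1·1+4·1+2·0+4·2+3·5 = 28
gcd(4,1,4,2,4,3) = 1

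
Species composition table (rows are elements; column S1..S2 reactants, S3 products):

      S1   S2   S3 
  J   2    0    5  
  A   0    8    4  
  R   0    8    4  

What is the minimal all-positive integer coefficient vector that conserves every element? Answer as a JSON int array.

J: 5·2+1·0 = 10 | 2·5 = 10
A: 5·0+1·8 = 8 | 2·4 = 8
R: 5·0+1·8 = 8 | 2·4 = 8
gcd(5,1,2) = 1

Coefficients: [5, 1, 2]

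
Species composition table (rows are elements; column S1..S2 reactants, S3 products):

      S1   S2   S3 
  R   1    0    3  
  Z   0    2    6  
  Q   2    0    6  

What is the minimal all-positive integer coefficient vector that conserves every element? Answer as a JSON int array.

Coefficients: [3, 3, 1]

R: 3·1+3·0 = 3 | 1·3 = 3
Z: 3·0+3·2 = 6 | 1·6 = 6
Q: 3·2+3·0 = 6 | 1·6 = 6
gcd(3,3,1) = 1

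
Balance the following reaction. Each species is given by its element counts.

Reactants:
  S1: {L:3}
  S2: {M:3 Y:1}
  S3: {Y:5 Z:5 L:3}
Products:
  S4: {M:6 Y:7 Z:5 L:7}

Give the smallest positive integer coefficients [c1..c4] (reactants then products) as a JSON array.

M: 4·0+6·3+3·0 = 18 | 3·6 = 18
Y: 4·0+6·1+3·5 = 21 | 3·7 = 21
Z: 4·0+6·0+3·5 = 15 | 3·5 = 15
L: 4·3+6·0+3·3 = 21 | 3·7 = 21
gcd(4,6,3,3) = 1

Coefficients: [4, 6, 3, 3]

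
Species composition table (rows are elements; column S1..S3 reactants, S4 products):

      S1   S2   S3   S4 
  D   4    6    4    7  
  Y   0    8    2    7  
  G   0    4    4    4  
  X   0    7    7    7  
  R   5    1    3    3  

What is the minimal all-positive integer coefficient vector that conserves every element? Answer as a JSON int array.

D: 2·4+5·6+1·4 = 42 | 6·7 = 42
Y: 2·0+5·8+1·2 = 42 | 6·7 = 42
G: 2·0+5·4+1·4 = 24 | 6·4 = 24
X: 2·0+5·7+1·7 = 42 | 6·7 = 42
R: 2·5+5·1+1·3 = 18 | 6·3 = 18
gcd(2,5,1,6) = 1

Coefficients: [2, 5, 1, 6]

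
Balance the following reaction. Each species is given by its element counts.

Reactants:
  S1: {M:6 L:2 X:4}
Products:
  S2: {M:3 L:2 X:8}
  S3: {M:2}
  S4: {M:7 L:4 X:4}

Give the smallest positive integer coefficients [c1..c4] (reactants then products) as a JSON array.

Coefficients: [3, 1, 4, 1]

M: 3·6 = 18 | 1·3+4·2+1·7 = 18
L: 3·2 = 6 | 1·2+4·0+1·4 = 6
X: 3·4 = 12 | 1·8+4·0+1·4 = 12
gcd(3,1,4,1) = 1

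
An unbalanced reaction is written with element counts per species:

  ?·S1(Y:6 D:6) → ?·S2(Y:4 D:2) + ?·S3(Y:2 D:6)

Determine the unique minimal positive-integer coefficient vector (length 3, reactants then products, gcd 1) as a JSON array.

Y: 5·6 = 30 | 6·4+3·2 = 30
D: 5·6 = 30 | 6·2+3·6 = 30
gcd(5,6,3) = 1

Coefficients: [5, 6, 3]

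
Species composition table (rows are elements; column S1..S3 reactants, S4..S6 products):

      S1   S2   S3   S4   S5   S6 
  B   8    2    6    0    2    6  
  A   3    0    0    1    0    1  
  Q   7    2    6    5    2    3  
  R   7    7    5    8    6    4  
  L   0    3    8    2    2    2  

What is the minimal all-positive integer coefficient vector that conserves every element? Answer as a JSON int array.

B: 3·8+4·2+1·6 = 38 | 3·0+1·2+6·6 = 38
A: 3·3+4·0+1·0 = 9 | 3·1+1·0+6·1 = 9
Q: 3·7+4·2+1·6 = 35 | 3·5+1·2+6·3 = 35
R: 3·7+4·7+1·5 = 54 | 3·8+1·6+6·4 = 54
L: 3·0+4·3+1·8 = 20 | 3·2+1·2+6·2 = 20
gcd(3,4,1,3,1,6) = 1

Coefficients: [3, 4, 1, 3, 1, 6]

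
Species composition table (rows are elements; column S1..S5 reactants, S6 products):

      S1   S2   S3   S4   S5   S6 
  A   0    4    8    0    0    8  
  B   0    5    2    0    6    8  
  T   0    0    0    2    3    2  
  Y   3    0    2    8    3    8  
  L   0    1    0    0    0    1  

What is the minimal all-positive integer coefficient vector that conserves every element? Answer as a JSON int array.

Coefficients: [4, 6, 3, 3, 2, 6]

A: 4·0+6·4+3·8+3·0+2·0 = 48 | 6·8 = 48
B: 4·0+6·5+3·2+3·0+2·6 = 48 | 6·8 = 48
T: 4·0+6·0+3·0+3·2+2·3 = 12 | 6·2 = 12
Y: 4·3+6·0+3·2+3·8+2·3 = 48 | 6·8 = 48
L: 4·0+6·1+3·0+3·0+2·0 = 6 | 6·1 = 6
gcd(4,6,3,3,2,6) = 1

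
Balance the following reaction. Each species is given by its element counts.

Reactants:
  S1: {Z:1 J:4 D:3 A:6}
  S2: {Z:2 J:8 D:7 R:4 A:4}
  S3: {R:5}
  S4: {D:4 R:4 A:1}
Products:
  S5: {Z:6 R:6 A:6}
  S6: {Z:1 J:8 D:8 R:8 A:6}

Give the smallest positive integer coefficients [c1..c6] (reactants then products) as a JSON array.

Z: 4·1+4·2+6·0+2·0 = 12 | 1·6+6·1 = 12
J: 4·4+4·8+6·0+2·0 = 48 | 1·0+6·8 = 48
D: 4·3+4·7+6·0+2·4 = 48 | 1·0+6·8 = 48
R: 4·0+4·4+6·5+2·4 = 54 | 1·6+6·8 = 54
A: 4·6+4·4+6·0+2·1 = 42 | 1·6+6·6 = 42
gcd(4,4,6,2,1,6) = 1

Coefficients: [4, 4, 6, 2, 1, 6]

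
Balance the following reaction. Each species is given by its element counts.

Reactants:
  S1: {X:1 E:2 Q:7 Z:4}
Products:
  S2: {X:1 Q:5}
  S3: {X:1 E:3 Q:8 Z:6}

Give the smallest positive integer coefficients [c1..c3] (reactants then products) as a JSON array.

Coefficients: [3, 1, 2]

X: 3·1 = 3 | 1·1+2·1 = 3
E: 3·2 = 6 | 1·0+2·3 = 6
Q: 3·7 = 21 | 1·5+2·8 = 21
Z: 3·4 = 12 | 1·0+2·6 = 12
gcd(3,1,2) = 1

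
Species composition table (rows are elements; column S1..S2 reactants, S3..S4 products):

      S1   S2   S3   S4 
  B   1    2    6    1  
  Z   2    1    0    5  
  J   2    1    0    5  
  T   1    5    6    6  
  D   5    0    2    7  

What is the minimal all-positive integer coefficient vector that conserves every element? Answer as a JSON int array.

Coefficients: [5, 5, 2, 3]

B: 5·1+5·2 = 15 | 2·6+3·1 = 15
Z: 5·2+5·1 = 15 | 2·0+3·5 = 15
J: 5·2+5·1 = 15 | 2·0+3·5 = 15
T: 5·1+5·5 = 30 | 2·6+3·6 = 30
D: 5·5+5·0 = 25 | 2·2+3·7 = 25
gcd(5,5,2,3) = 1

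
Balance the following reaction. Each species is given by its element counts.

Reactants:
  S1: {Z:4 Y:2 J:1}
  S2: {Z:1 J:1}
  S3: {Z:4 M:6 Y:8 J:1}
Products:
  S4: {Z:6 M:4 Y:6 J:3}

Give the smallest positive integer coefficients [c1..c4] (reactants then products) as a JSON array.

Coefficients: [1, 6, 2, 3]

Z: 1·4+6·1+2·4 = 18 | 3·6 = 18
M: 1·0+6·0+2·6 = 12 | 3·4 = 12
Y: 1·2+6·0+2·8 = 18 | 3·6 = 18
J: 1·1+6·1+2·1 = 9 | 3·3 = 9
gcd(1,6,2,3) = 1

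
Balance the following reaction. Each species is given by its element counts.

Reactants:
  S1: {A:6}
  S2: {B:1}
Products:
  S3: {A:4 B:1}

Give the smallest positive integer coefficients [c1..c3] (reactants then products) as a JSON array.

Coefficients: [2, 3, 3]

A: 2·6+3·0 = 12 | 3·4 = 12
B: 2·0+3·1 = 3 | 3·1 = 3
gcd(2,3,3) = 1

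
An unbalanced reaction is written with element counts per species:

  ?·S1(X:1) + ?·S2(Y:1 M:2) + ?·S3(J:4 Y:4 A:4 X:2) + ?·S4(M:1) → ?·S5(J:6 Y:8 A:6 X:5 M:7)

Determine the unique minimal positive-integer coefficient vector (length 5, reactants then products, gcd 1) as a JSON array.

Coefficients: [4, 4, 3, 6, 2]

J: 4·0+4·0+3·4+6·0 = 12 | 2·6 = 12
Y: 4·0+4·1+3·4+6·0 = 16 | 2·8 = 16
A: 4·0+4·0+3·4+6·0 = 12 | 2·6 = 12
X: 4·1+4·0+3·2+6·0 = 10 | 2·5 = 10
M: 4·0+4·2+3·0+6·1 = 14 | 2·7 = 14
gcd(4,4,3,6,2) = 1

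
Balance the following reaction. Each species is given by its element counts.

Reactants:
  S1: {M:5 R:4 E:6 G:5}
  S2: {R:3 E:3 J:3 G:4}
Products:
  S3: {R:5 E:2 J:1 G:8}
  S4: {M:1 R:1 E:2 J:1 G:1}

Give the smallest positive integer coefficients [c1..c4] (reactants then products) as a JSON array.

Coefficients: [1, 2, 1, 5]

M: 1·5+2·0 = 5 | 1·0+5·1 = 5
R: 1·4+2·3 = 10 | 1·5+5·1 = 10
E: 1·6+2·3 = 12 | 1·2+5·2 = 12
J: 1·0+2·3 = 6 | 1·1+5·1 = 6
G: 1·5+2·4 = 13 | 1·8+5·1 = 13
gcd(1,2,1,5) = 1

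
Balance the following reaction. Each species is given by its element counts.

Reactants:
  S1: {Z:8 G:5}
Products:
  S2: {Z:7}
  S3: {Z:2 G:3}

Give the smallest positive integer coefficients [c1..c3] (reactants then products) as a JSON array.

Z: 3·8 = 24 | 2·7+5·2 = 24
G: 3·5 = 15 | 2·0+5·3 = 15
gcd(3,2,5) = 1

Coefficients: [3, 2, 5]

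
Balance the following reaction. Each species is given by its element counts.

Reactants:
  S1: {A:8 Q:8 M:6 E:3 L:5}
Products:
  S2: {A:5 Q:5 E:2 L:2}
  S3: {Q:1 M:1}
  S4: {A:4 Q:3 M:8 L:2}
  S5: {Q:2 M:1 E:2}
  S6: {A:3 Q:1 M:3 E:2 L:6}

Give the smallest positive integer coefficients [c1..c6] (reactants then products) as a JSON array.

A: 6·8 = 48 | 6·5+5·0+3·4+1·0+2·3 = 48
Q: 6·8 = 48 | 6·5+5·1+3·3+1·2+2·1 = 48
M: 6·6 = 36 | 6·0+5·1+3·8+1·1+2·3 = 36
E: 6·3 = 18 | 6·2+5·0+3·0+1·2+2·2 = 18
L: 6·5 = 30 | 6·2+5·0+3·2+1·0+2·6 = 30
gcd(6,6,5,3,1,2) = 1

Coefficients: [6, 6, 5, 3, 1, 2]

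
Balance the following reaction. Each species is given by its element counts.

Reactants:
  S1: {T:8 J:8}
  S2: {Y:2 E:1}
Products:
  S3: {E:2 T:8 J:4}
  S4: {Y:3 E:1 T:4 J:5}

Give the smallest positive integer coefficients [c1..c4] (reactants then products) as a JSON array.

Coefficients: [3, 6, 1, 4]

Y: 3·0+6·2 = 12 | 1·0+4·3 = 12
E: 3·0+6·1 = 6 | 1·2+4·1 = 6
T: 3·8+6·0 = 24 | 1·8+4·4 = 24
J: 3·8+6·0 = 24 | 1·4+4·5 = 24
gcd(3,6,1,4) = 1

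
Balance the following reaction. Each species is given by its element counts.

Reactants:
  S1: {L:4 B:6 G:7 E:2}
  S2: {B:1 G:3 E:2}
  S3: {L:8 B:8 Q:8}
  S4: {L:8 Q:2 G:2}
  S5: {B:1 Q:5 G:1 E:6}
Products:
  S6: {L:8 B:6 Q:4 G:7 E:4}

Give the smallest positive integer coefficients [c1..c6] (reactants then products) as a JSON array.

L: 4·4+2·0+1·8+3·8+2·0 = 48 | 6·8 = 48
B: 4·6+2·1+1·8+3·0+2·1 = 36 | 6·6 = 36
Q: 4·0+2·0+1·8+3·2+2·5 = 24 | 6·4 = 24
G: 4·7+2·3+1·0+3·2+2·1 = 42 | 6·7 = 42
E: 4·2+2·2+1·0+3·0+2·6 = 24 | 6·4 = 24
gcd(4,2,1,3,2,6) = 1

Coefficients: [4, 2, 1, 3, 2, 6]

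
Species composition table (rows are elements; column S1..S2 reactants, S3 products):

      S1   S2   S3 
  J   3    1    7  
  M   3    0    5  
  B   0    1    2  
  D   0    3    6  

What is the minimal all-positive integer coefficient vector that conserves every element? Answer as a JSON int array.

J: 5·3+6·1 = 21 | 3·7 = 21
M: 5·3+6·0 = 15 | 3·5 = 15
B: 5·0+6·1 = 6 | 3·2 = 6
D: 5·0+6·3 = 18 | 3·6 = 18
gcd(5,6,3) = 1

Coefficients: [5, 6, 3]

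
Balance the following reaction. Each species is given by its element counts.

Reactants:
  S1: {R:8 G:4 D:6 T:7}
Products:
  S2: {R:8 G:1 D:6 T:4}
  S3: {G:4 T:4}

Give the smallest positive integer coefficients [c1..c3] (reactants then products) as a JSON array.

R: 4·8 = 32 | 4·8+3·0 = 32
G: 4·4 = 16 | 4·1+3·4 = 16
D: 4·6 = 24 | 4·6+3·0 = 24
T: 4·7 = 28 | 4·4+3·4 = 28
gcd(4,4,3) = 1

Coefficients: [4, 4, 3]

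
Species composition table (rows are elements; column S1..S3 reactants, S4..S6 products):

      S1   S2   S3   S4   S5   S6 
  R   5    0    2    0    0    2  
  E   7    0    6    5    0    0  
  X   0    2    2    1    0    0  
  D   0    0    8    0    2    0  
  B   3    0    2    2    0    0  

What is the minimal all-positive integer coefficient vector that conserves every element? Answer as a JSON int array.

Coefficients: [2, 1, 1, 4, 4, 6]

R: 2·5+1·0+1·2 = 12 | 4·0+4·0+6·2 = 12
E: 2·7+1·0+1·6 = 20 | 4·5+4·0+6·0 = 20
X: 2·0+1·2+1·2 = 4 | 4·1+4·0+6·0 = 4
D: 2·0+1·0+1·8 = 8 | 4·0+4·2+6·0 = 8
B: 2·3+1·0+1·2 = 8 | 4·2+4·0+6·0 = 8
gcd(2,1,1,4,4,6) = 1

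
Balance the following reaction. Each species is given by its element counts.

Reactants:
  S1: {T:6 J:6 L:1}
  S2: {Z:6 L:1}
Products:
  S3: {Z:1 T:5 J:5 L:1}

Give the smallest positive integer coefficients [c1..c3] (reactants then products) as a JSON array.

Z: 5·0+1·6 = 6 | 6·1 = 6
T: 5·6+1·0 = 30 | 6·5 = 30
J: 5·6+1·0 = 30 | 6·5 = 30
L: 5·1+1·1 = 6 | 6·1 = 6
gcd(5,1,6) = 1

Coefficients: [5, 1, 6]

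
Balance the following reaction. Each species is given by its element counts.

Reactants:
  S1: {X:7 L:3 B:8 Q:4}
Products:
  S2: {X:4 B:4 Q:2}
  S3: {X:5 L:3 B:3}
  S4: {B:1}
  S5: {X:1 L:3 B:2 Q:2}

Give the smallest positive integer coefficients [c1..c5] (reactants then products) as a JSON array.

Coefficients: [4, 5, 1, 3, 3]

X: 4·7 = 28 | 5·4+1·5+3·0+3·1 = 28
L: 4·3 = 12 | 5·0+1·3+3·0+3·3 = 12
B: 4·8 = 32 | 5·4+1·3+3·1+3·2 = 32
Q: 4·4 = 16 | 5·2+1·0+3·0+3·2 = 16
gcd(4,5,1,3,3) = 1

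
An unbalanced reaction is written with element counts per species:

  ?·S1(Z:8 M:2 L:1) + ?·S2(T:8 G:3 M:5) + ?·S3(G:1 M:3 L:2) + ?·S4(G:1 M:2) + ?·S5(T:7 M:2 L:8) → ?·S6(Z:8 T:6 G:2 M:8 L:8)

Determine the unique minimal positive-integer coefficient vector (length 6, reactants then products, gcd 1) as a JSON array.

Z: 6·8+1·0+5·0+4·0+4·0 = 48 | 6·8 = 48
T: 6·0+1·8+5·0+4·0+4·7 = 36 | 6·6 = 36
G: 6·0+1·3+5·1+4·1+4·0 = 12 | 6·2 = 12
M: 6·2+1·5+5·3+4·2+4·2 = 48 | 6·8 = 48
L: 6·1+1·0+5·2+4·0+4·8 = 48 | 6·8 = 48
gcd(6,1,5,4,4,6) = 1

Coefficients: [6, 1, 5, 4, 4, 6]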